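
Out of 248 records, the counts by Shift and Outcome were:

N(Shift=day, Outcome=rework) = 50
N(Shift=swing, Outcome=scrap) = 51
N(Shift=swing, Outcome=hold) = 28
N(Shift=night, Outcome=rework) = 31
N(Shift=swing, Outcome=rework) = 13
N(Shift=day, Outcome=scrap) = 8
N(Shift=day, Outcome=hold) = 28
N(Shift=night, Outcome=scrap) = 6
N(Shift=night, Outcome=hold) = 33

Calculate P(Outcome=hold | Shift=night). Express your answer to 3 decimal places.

Total with Shift=night: 31 + 6 + 33 = 70.
P(Outcome=hold | Shift=night) = 33/70 = 0.471.

0.471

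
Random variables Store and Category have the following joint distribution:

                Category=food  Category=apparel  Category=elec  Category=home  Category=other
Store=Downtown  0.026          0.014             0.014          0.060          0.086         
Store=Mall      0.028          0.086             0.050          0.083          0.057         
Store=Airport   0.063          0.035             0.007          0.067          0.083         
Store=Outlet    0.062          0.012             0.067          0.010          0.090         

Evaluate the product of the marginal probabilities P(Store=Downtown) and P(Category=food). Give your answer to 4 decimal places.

P(Store=Downtown) = 0.026 + 0.014 + 0.014 + 0.060 + 0.086 = 0.200.
P(Category=food) = 0.026 + 0.028 + 0.063 + 0.062 = 0.179.
Product: 0.200 × 0.179 = 0.0358.

0.0358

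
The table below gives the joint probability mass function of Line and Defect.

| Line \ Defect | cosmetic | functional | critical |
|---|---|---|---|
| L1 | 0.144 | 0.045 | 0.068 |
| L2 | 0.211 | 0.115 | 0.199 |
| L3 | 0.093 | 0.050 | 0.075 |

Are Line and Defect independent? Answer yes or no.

no

P(Line=L1) = 0.257 and P(Defect=cosmetic) = 0.448, so their product is 0.11514, but P(Line=L1, Defect=cosmetic) = 0.144. Since these differ, Line and Defect are not independent.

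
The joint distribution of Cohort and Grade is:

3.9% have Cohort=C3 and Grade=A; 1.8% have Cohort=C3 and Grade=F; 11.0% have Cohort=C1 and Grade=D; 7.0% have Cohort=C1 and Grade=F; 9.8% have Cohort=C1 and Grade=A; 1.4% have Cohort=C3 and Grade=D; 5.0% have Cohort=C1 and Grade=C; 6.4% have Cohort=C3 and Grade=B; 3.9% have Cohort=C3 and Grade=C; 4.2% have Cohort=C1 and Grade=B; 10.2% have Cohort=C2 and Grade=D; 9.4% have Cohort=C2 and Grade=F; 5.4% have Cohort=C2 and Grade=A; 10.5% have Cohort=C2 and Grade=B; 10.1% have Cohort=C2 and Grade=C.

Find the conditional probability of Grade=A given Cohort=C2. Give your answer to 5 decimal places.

P(Cohort=C2) = 0.054 + 0.105 + 0.101 + 0.102 + 0.094 = 0.456.
P(Grade=A | Cohort=C2) = 0.054/0.456 = 0.11842.

0.11842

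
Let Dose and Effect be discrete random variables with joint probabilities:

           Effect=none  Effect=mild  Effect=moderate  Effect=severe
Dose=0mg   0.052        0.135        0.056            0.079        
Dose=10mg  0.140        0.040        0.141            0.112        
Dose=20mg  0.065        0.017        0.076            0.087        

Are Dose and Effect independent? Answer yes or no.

P(Dose=0mg) = 0.322 and P(Effect=mild) = 0.192, so their product is 0.06182, but P(Dose=0mg, Effect=mild) = 0.135. Since these differ, Dose and Effect are not independent.

no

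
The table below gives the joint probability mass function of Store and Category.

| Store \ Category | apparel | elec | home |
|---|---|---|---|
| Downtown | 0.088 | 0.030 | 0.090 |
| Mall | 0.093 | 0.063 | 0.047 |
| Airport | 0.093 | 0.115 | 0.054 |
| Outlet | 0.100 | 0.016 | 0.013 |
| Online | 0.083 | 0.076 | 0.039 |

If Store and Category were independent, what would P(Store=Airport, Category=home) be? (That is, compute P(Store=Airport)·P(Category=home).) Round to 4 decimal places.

P(Store=Airport) = 0.093 + 0.115 + 0.054 = 0.262.
P(Category=home) = 0.090 + 0.047 + 0.054 + 0.013 + 0.039 = 0.243.
Product: 0.262 × 0.243 = 0.0637.

0.0637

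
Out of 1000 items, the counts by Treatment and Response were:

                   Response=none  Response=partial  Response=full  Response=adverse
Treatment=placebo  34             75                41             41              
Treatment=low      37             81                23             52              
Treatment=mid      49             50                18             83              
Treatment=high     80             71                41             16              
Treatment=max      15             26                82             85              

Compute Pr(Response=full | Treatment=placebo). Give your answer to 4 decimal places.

Total with Treatment=placebo: 34 + 75 + 41 + 41 = 191.
P(Response=full | Treatment=placebo) = 41/191 = 0.2147.

0.2147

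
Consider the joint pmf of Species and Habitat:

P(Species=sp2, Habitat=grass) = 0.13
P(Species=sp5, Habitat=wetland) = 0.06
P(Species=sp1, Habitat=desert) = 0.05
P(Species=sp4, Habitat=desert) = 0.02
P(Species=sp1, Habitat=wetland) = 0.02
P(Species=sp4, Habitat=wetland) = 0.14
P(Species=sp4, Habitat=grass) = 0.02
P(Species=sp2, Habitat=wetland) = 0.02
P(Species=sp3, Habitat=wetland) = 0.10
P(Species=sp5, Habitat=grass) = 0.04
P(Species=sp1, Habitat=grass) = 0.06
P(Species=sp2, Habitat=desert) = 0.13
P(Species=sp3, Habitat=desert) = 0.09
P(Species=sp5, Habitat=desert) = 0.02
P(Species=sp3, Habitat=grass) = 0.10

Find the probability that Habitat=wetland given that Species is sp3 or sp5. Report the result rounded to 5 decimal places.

0.39024

P(Species=sp3) = 0.10 + 0.10 + 0.09 = 0.29.
P(Species=sp5) = 0.04 + 0.06 + 0.02 = 0.12.
P(Species ∈ {sp3, sp5}) = 0.29 + 0.12 = 0.41; P(Habitat=wetland, Species ∈ {sp3, sp5}) = 0.10 + 0.06 = 0.16.
P(Habitat=wetland | Species ∈ {sp3, sp5}) = 0.16/0.41 = 0.39024.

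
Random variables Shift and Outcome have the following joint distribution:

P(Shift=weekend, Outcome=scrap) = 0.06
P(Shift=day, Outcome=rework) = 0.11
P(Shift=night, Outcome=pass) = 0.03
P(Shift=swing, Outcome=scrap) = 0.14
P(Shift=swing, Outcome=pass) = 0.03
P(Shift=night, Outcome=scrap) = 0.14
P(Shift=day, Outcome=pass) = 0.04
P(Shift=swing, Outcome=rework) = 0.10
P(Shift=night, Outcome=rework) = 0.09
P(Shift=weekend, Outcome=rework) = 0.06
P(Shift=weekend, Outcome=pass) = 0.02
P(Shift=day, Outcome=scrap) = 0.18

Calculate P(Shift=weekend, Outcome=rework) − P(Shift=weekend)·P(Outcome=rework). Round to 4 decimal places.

0.0096

P(Shift=weekend) = 0.02 + 0.06 + 0.06 = 0.14.
P(Outcome=rework) = 0.11 + 0.10 + 0.09 + 0.06 = 0.36.
P(Shift=weekend, Outcome=rework) − P(Shift=weekend)P(Outcome=rework) = 0.06 − 0.14×0.36 = 0.0096.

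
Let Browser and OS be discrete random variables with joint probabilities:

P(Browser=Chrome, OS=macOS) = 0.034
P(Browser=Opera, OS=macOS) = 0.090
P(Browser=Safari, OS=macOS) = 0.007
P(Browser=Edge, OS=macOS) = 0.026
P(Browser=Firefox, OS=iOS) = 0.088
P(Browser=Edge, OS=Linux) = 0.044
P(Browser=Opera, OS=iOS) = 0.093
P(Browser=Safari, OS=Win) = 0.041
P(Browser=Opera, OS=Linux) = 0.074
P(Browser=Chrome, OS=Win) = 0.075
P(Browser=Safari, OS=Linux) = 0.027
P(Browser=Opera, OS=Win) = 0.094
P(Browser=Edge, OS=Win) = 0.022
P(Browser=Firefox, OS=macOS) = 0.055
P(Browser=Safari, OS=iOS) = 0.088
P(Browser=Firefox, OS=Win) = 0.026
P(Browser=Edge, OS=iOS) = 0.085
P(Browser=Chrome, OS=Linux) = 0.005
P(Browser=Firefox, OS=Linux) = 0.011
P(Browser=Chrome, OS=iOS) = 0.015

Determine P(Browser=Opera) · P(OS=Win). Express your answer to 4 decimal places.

P(Browser=Opera) = 0.094 + 0.090 + 0.074 + 0.093 = 0.351.
P(OS=Win) = 0.075 + 0.026 + 0.041 + 0.022 + 0.094 = 0.258.
Product: 0.351 × 0.258 = 0.0906.

0.0906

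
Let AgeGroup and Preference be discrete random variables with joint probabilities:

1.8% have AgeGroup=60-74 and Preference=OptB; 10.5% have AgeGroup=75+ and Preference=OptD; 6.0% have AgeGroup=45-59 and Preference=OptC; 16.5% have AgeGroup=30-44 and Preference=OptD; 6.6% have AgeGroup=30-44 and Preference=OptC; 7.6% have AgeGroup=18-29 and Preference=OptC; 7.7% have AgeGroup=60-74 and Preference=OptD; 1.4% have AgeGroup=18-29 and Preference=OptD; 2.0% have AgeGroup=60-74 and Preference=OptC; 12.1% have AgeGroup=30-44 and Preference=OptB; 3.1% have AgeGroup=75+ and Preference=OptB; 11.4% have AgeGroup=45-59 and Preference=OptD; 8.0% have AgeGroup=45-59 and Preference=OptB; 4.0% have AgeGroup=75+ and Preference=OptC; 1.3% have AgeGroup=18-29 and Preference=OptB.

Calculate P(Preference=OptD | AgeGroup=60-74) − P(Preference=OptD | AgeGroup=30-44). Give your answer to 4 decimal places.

P(AgeGroup=60-74) = 0.018 + 0.020 + 0.077 = 0.115; P(Preference=OptD | AgeGroup=60-74) = 0.077/0.115 = 0.66957.
P(AgeGroup=30-44) = 0.121 + 0.066 + 0.165 = 0.352; P(Preference=OptD | AgeGroup=30-44) = 0.165/0.352 = 0.46875.
Difference = 0.2008.

0.2008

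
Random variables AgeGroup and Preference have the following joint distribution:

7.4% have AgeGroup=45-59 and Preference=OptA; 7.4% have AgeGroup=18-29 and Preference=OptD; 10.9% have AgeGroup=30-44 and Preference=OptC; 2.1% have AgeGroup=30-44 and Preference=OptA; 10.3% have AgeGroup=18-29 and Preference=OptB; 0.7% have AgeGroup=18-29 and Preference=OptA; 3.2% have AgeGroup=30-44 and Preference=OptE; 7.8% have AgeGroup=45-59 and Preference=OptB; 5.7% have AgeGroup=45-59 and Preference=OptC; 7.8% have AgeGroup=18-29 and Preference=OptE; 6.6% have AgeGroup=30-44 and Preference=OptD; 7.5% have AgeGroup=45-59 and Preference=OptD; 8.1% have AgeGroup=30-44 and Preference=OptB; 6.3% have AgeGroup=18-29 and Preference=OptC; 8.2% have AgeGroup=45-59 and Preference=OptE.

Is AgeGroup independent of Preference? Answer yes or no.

P(AgeGroup=30-44) = 0.309 and P(Preference=OptC) = 0.229, so their product is 0.07076, but P(AgeGroup=30-44, Preference=OptC) = 0.109. Since these differ, AgeGroup and Preference are not independent.

no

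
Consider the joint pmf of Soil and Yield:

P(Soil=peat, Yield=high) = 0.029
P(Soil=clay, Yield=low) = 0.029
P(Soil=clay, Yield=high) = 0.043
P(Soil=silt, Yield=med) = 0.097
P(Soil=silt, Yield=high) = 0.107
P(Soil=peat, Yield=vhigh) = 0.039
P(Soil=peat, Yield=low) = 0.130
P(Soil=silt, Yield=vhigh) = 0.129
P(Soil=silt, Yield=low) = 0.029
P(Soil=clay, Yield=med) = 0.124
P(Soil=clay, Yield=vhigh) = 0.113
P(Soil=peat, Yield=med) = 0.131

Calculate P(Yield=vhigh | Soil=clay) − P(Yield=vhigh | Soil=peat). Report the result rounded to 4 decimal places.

0.2472

P(Soil=clay) = 0.029 + 0.124 + 0.043 + 0.113 = 0.309; P(Yield=vhigh | Soil=clay) = 0.113/0.309 = 0.36570.
P(Soil=peat) = 0.130 + 0.131 + 0.029 + 0.039 = 0.329; P(Yield=vhigh | Soil=peat) = 0.039/0.329 = 0.11854.
Difference = 0.2472.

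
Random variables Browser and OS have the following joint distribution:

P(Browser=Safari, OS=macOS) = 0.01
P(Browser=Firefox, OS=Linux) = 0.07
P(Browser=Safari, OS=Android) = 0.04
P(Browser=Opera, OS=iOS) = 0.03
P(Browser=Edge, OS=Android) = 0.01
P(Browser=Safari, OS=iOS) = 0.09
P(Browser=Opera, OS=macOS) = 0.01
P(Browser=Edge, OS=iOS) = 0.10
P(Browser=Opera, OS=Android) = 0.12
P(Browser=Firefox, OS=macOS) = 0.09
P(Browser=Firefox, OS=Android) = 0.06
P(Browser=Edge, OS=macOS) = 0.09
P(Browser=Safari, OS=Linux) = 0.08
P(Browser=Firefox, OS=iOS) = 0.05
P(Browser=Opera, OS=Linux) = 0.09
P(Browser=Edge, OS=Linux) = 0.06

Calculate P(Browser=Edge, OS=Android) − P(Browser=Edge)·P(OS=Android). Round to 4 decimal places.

P(Browser=Edge) = 0.09 + 0.06 + 0.10 + 0.01 = 0.26.
P(OS=Android) = 0.06 + 0.04 + 0.01 + 0.12 = 0.23.
P(Browser=Edge, OS=Android) − P(Browser=Edge)P(OS=Android) = 0.01 − 0.26×0.23 = -0.0498.

-0.0498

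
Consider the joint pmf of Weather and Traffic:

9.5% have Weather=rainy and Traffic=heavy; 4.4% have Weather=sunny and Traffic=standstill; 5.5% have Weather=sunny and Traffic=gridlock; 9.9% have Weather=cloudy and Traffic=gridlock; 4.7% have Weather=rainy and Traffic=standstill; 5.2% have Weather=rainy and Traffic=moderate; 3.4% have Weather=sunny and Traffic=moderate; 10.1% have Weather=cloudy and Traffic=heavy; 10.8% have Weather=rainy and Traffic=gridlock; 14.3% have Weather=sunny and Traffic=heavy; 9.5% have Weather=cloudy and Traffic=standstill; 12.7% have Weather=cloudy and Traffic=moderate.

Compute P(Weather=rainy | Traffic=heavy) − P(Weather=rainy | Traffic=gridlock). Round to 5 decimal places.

P(Traffic=heavy) = 0.143 + 0.101 + 0.095 = 0.339; P(Weather=rainy | Traffic=heavy) = 0.095/0.339 = 0.280236.
P(Traffic=gridlock) = 0.055 + 0.099 + 0.108 = 0.262; P(Weather=rainy | Traffic=gridlock) = 0.108/0.262 = 0.412214.
Difference = -0.13198.

-0.13198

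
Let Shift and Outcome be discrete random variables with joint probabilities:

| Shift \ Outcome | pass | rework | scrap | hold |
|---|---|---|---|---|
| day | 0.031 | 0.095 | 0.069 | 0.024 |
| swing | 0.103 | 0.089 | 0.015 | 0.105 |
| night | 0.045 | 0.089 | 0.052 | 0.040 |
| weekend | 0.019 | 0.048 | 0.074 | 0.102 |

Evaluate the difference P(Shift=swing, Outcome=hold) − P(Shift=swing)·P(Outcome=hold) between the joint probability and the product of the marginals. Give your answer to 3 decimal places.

0.020

P(Shift=swing) = 0.103 + 0.089 + 0.015 + 0.105 = 0.312.
P(Outcome=hold) = 0.024 + 0.105 + 0.040 + 0.102 = 0.271.
P(Shift=swing, Outcome=hold) − P(Shift=swing)P(Outcome=hold) = 0.105 − 0.312×0.271 = 0.020.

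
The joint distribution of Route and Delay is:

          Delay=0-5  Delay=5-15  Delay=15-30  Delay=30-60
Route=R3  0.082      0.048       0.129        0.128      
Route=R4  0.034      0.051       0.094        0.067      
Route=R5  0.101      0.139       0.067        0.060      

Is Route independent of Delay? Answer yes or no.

no

P(Route=R5) = 0.367 and P(Delay=5-15) = 0.238, so their product is 0.08735, but P(Route=R5, Delay=5-15) = 0.139. Since these differ, Route and Delay are not independent.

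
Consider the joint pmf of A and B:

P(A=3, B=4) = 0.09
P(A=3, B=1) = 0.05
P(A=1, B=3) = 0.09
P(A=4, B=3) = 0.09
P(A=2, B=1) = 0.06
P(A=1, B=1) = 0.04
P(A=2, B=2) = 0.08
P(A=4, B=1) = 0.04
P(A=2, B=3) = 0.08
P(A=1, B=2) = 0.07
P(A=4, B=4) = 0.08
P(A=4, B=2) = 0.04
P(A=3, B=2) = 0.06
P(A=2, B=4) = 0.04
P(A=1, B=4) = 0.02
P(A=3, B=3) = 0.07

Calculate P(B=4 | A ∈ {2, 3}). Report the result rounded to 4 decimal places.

0.2453

P(A=2) = 0.06 + 0.08 + 0.08 + 0.04 = 0.26.
P(A=3) = 0.05 + 0.06 + 0.07 + 0.09 = 0.27.
P(A ∈ {2, 3}) = 0.26 + 0.27 = 0.53; P(B=4, A ∈ {2, 3}) = 0.04 + 0.09 = 0.13.
P(B=4 | A ∈ {2, 3}) = 0.13/0.53 = 0.2453.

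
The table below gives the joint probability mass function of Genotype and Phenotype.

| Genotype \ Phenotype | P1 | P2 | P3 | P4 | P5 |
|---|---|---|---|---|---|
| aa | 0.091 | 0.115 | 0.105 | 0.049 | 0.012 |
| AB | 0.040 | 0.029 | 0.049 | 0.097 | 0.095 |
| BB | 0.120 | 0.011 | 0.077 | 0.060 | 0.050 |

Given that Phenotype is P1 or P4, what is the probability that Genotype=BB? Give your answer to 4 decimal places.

P(Phenotype=P1) = 0.091 + 0.040 + 0.120 = 0.251.
P(Phenotype=P4) = 0.049 + 0.097 + 0.060 = 0.206.
P(Phenotype ∈ {P1, P4}) = 0.251 + 0.206 = 0.457; P(Genotype=BB, Phenotype ∈ {P1, P4}) = 0.120 + 0.060 = 0.180.
P(Genotype=BB | Phenotype ∈ {P1, P4}) = 0.180/0.457 = 0.3939.

0.3939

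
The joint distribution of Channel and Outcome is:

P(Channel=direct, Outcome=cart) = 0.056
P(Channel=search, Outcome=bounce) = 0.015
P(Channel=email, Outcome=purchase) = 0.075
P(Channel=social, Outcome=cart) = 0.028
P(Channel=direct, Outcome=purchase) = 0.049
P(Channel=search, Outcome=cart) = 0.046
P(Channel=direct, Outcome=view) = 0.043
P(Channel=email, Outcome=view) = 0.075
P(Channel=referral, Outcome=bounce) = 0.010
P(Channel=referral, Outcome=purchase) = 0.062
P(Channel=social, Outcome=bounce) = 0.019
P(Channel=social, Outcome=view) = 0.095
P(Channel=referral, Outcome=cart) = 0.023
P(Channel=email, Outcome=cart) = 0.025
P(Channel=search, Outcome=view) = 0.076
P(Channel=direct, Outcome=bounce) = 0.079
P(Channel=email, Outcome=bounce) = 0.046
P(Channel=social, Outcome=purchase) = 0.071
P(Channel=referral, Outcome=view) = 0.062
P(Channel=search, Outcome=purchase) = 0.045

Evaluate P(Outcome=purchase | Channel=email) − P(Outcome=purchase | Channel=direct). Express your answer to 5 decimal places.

0.12351

P(Channel=email) = 0.046 + 0.075 + 0.025 + 0.075 = 0.221; P(Outcome=purchase | Channel=email) = 0.075/0.221 = 0.339367.
P(Channel=direct) = 0.079 + 0.043 + 0.056 + 0.049 = 0.227; P(Outcome=purchase | Channel=direct) = 0.049/0.227 = 0.215859.
Difference = 0.12351.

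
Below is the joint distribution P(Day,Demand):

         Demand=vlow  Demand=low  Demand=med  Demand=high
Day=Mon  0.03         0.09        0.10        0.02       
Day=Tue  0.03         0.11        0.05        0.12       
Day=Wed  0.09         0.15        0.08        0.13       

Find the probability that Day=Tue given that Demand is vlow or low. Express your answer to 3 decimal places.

P(Demand=vlow) = 0.03 + 0.03 + 0.09 = 0.15.
P(Demand=low) = 0.09 + 0.11 + 0.15 = 0.35.
P(Demand ∈ {vlow, low}) = 0.15 + 0.35 = 0.50; P(Day=Tue, Demand ∈ {vlow, low}) = 0.03 + 0.11 = 0.14.
P(Day=Tue | Demand ∈ {vlow, low}) = 0.14/0.50 = 0.280.

0.280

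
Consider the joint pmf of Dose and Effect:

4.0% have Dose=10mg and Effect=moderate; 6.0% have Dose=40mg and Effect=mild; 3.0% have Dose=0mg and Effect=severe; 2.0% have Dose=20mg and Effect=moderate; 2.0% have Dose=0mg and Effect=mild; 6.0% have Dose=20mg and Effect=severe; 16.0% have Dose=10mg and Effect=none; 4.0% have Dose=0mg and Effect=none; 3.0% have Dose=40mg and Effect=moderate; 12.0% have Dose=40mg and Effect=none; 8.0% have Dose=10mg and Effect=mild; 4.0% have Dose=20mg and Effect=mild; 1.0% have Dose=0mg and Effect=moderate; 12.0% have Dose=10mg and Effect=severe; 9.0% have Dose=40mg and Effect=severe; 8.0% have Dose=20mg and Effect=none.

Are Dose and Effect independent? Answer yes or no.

Every cell satisfies P(Dose,Effect) = P(Dose)·P(Effect). For instance P(Dose=0mg) = 0.100, P(Effect=severe) = 0.300, and 0.100×0.300 = 0.030 matches the joint entry. So Dose and Effect are independent.

yes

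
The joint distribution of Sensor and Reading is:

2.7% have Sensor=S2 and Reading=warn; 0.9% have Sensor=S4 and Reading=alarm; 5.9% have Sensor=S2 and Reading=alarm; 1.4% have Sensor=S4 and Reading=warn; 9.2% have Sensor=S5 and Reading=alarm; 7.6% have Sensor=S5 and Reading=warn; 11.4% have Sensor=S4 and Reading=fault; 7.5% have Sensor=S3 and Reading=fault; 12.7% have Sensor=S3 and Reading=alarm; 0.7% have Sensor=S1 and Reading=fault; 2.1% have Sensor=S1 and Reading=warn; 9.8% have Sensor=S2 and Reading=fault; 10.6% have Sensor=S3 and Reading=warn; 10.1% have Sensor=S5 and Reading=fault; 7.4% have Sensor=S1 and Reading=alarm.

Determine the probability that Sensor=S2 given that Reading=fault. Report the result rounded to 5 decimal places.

P(Reading=fault) = 0.007 + 0.098 + 0.075 + 0.114 + 0.101 = 0.395.
P(Sensor=S2 | Reading=fault) = 0.098/0.395 = 0.24810.

0.24810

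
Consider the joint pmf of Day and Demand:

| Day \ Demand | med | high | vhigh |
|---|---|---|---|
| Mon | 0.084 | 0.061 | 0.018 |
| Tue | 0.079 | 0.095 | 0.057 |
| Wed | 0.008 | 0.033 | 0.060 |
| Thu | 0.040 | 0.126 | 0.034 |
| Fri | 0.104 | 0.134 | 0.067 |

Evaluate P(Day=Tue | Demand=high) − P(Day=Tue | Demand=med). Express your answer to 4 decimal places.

P(Demand=high) = 0.061 + 0.095 + 0.033 + 0.126 + 0.134 = 0.449; P(Day=Tue | Demand=high) = 0.095/0.449 = 0.21158.
P(Demand=med) = 0.084 + 0.079 + 0.008 + 0.040 + 0.104 = 0.315; P(Day=Tue | Demand=med) = 0.079/0.315 = 0.25079.
Difference = -0.0392.

-0.0392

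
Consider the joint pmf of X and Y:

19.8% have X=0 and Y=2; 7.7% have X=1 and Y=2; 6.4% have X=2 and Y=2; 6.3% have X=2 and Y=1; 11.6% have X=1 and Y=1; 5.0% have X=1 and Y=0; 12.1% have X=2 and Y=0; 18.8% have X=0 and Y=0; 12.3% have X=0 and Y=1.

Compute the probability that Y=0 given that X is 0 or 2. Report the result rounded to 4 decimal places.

0.4082

P(X=0) = 0.188 + 0.123 + 0.198 = 0.509.
P(X=2) = 0.121 + 0.063 + 0.064 = 0.248.
P(X ∈ {0, 2}) = 0.509 + 0.248 = 0.757; P(Y=0, X ∈ {0, 2}) = 0.188 + 0.121 = 0.309.
P(Y=0 | X ∈ {0, 2}) = 0.309/0.757 = 0.4082.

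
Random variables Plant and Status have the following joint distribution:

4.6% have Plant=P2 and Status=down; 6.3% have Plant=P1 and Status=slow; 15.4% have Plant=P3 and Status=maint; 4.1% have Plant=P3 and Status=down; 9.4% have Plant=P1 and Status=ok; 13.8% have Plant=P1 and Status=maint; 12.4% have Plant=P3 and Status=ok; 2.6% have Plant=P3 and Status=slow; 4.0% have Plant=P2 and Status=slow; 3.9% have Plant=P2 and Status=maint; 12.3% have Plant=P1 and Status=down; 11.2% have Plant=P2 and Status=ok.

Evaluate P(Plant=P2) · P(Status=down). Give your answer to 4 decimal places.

0.0498

P(Plant=P2) = 0.112 + 0.040 + 0.046 + 0.039 = 0.237.
P(Status=down) = 0.123 + 0.046 + 0.041 = 0.210.
Product: 0.237 × 0.210 = 0.0498.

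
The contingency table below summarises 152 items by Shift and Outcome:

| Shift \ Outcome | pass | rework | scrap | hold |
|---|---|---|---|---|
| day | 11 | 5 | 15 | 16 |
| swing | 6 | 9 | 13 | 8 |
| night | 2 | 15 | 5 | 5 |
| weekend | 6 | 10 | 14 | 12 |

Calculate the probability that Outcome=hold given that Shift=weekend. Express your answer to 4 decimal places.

Total with Shift=weekend: 6 + 10 + 14 + 12 = 42.
P(Outcome=hold | Shift=weekend) = 12/42 = 0.2857.

0.2857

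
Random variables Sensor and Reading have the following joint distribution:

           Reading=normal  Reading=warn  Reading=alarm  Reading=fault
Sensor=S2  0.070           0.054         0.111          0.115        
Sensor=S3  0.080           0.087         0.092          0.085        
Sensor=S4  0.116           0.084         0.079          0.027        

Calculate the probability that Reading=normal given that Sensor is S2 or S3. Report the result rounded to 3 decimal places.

P(Sensor=S2) = 0.070 + 0.054 + 0.111 + 0.115 = 0.350.
P(Sensor=S3) = 0.080 + 0.087 + 0.092 + 0.085 = 0.344.
P(Sensor ∈ {S2, S3}) = 0.350 + 0.344 = 0.694; P(Reading=normal, Sensor ∈ {S2, S3}) = 0.070 + 0.080 = 0.150.
P(Reading=normal | Sensor ∈ {S2, S3}) = 0.150/0.694 = 0.216.

0.216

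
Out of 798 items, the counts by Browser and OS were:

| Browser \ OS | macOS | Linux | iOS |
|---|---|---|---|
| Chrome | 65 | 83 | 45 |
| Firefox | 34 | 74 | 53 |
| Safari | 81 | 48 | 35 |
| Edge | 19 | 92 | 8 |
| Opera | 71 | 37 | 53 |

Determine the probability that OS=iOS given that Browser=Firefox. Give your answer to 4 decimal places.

Total with Browser=Firefox: 34 + 74 + 53 = 161.
P(OS=iOS | Browser=Firefox) = 53/161 = 0.3292.

0.3292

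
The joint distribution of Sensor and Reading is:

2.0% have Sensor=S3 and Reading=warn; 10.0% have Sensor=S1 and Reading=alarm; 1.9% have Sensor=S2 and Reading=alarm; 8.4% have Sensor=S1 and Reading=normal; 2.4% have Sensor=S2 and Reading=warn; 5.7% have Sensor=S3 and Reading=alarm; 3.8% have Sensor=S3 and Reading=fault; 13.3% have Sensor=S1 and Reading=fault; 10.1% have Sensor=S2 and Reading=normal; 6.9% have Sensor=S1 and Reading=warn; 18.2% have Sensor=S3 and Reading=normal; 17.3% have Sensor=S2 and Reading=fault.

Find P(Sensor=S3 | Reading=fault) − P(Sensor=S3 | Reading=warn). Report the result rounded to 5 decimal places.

P(Reading=fault) = 0.133 + 0.173 + 0.038 = 0.344; P(Sensor=S3 | Reading=fault) = 0.038/0.344 = 0.110465.
P(Reading=warn) = 0.069 + 0.024 + 0.020 = 0.113; P(Sensor=S3 | Reading=warn) = 0.020/0.113 = 0.176991.
Difference = -0.06653.

-0.06653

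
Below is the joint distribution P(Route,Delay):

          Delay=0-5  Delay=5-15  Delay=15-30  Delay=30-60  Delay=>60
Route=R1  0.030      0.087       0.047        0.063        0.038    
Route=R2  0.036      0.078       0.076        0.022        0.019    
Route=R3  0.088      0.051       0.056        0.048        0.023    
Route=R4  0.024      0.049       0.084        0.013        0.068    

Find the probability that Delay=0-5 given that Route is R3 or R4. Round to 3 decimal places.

P(Route=R3) = 0.088 + 0.051 + 0.056 + 0.048 + 0.023 = 0.266.
P(Route=R4) = 0.024 + 0.049 + 0.084 + 0.013 + 0.068 = 0.238.
P(Route ∈ {R3, R4}) = 0.266 + 0.238 = 0.504; P(Delay=0-5, Route ∈ {R3, R4}) = 0.088 + 0.024 = 0.112.
P(Delay=0-5 | Route ∈ {R3, R4}) = 0.112/0.504 = 0.222.

0.222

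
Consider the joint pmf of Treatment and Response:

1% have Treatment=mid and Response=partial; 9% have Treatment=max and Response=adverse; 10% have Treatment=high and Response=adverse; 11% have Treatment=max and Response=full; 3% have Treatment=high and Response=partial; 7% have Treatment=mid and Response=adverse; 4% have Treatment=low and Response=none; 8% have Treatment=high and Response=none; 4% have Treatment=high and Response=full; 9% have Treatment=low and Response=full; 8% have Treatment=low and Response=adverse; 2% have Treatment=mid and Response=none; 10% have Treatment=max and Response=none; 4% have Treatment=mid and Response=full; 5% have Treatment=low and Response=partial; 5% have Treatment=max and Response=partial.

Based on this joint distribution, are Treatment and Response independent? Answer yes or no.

no

P(Treatment=high) = 0.25 and P(Response=full) = 0.28, so their product is 0.0700, but P(Treatment=high, Response=full) = 0.04. Since these differ, Treatment and Response are not independent.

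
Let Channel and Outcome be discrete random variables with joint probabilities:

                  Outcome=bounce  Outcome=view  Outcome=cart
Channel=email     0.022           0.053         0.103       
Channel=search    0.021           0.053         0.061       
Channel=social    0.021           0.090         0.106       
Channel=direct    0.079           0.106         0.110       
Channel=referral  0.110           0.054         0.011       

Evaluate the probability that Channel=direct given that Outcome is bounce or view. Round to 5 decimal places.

P(Outcome=bounce) = 0.022 + 0.021 + 0.021 + 0.079 + 0.110 = 0.253.
P(Outcome=view) = 0.053 + 0.053 + 0.090 + 0.106 + 0.054 = 0.356.
P(Outcome ∈ {bounce, view}) = 0.253 + 0.356 = 0.609; P(Channel=direct, Outcome ∈ {bounce, view}) = 0.079 + 0.106 = 0.185.
P(Channel=direct | Outcome ∈ {bounce, view}) = 0.185/0.609 = 0.30378.

0.30378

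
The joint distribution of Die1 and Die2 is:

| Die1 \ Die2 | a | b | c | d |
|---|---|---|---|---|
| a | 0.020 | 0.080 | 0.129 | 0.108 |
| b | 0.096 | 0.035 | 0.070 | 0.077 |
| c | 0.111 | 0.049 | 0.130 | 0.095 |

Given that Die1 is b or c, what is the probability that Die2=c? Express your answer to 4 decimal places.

P(Die1=b) = 0.096 + 0.035 + 0.070 + 0.077 = 0.278.
P(Die1=c) = 0.111 + 0.049 + 0.130 + 0.095 = 0.385.
P(Die1 ∈ {b, c}) = 0.278 + 0.385 = 0.663; P(Die2=c, Die1 ∈ {b, c}) = 0.070 + 0.130 = 0.200.
P(Die2=c | Die1 ∈ {b, c}) = 0.200/0.663 = 0.3017.

0.3017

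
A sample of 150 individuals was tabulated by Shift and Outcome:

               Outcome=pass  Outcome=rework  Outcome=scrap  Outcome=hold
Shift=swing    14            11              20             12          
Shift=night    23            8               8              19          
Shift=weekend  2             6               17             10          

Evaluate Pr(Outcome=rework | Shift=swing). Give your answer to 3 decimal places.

Total with Shift=swing: 14 + 11 + 20 + 12 = 57.
P(Outcome=rework | Shift=swing) = 11/57 = 0.193.

0.193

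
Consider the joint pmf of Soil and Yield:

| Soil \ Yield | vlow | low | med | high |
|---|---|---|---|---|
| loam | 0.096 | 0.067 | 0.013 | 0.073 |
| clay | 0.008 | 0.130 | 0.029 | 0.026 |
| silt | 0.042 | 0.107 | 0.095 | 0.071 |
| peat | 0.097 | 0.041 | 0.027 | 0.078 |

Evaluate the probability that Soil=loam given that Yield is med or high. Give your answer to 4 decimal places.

P(Yield=med) = 0.013 + 0.029 + 0.095 + 0.027 = 0.164.
P(Yield=high) = 0.073 + 0.026 + 0.071 + 0.078 = 0.248.
P(Yield ∈ {med, high}) = 0.164 + 0.248 = 0.412; P(Soil=loam, Yield ∈ {med, high}) = 0.013 + 0.073 = 0.086.
P(Soil=loam | Yield ∈ {med, high}) = 0.086/0.412 = 0.2087.

0.2087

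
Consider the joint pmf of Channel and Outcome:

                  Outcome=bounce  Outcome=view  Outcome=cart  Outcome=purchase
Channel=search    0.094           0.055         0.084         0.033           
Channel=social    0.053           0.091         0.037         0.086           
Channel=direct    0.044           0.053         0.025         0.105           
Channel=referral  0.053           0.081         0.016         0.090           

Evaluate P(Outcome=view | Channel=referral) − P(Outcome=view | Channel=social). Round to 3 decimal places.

P(Channel=referral) = 0.053 + 0.081 + 0.016 + 0.090 = 0.240; P(Outcome=view | Channel=referral) = 0.081/0.240 = 0.3375.
P(Channel=social) = 0.053 + 0.091 + 0.037 + 0.086 = 0.267; P(Outcome=view | Channel=social) = 0.091/0.267 = 0.3408.
Difference = -0.003.

-0.003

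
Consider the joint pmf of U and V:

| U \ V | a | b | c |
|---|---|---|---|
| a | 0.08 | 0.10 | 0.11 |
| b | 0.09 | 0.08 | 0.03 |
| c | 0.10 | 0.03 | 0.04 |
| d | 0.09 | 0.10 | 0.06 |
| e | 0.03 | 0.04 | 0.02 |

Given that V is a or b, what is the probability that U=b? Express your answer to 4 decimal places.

0.2297

P(V=a) = 0.08 + 0.09 + 0.10 + 0.09 + 0.03 = 0.39.
P(V=b) = 0.10 + 0.08 + 0.03 + 0.10 + 0.04 = 0.35.
P(V ∈ {a, b}) = 0.39 + 0.35 = 0.74; P(U=b, V ∈ {a, b}) = 0.09 + 0.08 = 0.17.
P(U=b | V ∈ {a, b}) = 0.17/0.74 = 0.2297.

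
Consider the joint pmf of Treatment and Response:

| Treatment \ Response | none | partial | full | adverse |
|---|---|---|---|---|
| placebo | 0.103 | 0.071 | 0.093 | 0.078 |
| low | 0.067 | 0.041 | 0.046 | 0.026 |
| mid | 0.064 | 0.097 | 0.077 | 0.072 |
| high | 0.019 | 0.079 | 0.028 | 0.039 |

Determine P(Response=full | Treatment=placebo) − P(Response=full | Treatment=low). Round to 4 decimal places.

0.0140

P(Treatment=placebo) = 0.103 + 0.071 + 0.093 + 0.078 = 0.345; P(Response=full | Treatment=placebo) = 0.093/0.345 = 0.26957.
P(Treatment=low) = 0.067 + 0.041 + 0.046 + 0.026 = 0.180; P(Response=full | Treatment=low) = 0.046/0.180 = 0.25556.
Difference = 0.0140.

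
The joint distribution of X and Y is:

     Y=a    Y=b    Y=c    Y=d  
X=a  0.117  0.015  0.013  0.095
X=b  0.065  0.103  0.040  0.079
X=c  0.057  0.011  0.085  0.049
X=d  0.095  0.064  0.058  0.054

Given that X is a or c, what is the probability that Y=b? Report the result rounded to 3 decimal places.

P(X=a) = 0.117 + 0.015 + 0.013 + 0.095 = 0.240.
P(X=c) = 0.057 + 0.011 + 0.085 + 0.049 = 0.202.
P(X ∈ {a, c}) = 0.240 + 0.202 = 0.442; P(Y=b, X ∈ {a, c}) = 0.015 + 0.011 = 0.026.
P(Y=b | X ∈ {a, c}) = 0.026/0.442 = 0.059.

0.059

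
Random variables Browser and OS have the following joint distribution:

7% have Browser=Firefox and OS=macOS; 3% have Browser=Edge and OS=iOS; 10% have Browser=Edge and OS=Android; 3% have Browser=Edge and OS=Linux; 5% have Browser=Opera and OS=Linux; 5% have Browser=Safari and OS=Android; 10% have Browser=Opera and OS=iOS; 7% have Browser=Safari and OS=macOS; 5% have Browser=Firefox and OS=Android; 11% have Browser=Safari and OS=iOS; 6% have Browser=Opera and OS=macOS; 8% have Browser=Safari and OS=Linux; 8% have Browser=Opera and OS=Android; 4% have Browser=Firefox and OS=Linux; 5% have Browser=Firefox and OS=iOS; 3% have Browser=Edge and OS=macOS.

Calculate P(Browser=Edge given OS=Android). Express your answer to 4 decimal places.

0.3571

P(OS=Android) = 0.05 + 0.05 + 0.10 + 0.08 = 0.28.
P(Browser=Edge | OS=Android) = 0.10/0.28 = 0.3571.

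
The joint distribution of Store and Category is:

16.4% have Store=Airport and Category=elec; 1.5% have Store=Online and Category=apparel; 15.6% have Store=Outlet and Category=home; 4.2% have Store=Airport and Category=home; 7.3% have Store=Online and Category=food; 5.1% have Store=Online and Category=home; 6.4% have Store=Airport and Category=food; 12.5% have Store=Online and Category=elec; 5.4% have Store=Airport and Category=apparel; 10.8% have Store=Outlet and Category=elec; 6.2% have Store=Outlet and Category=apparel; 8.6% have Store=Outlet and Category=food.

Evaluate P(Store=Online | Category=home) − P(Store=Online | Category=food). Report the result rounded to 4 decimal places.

-0.1225

P(Category=home) = 0.042 + 0.156 + 0.051 = 0.249; P(Store=Online | Category=home) = 0.051/0.249 = 0.20482.
P(Category=food) = 0.064 + 0.086 + 0.073 = 0.223; P(Store=Online | Category=food) = 0.073/0.223 = 0.32735.
Difference = -0.1225.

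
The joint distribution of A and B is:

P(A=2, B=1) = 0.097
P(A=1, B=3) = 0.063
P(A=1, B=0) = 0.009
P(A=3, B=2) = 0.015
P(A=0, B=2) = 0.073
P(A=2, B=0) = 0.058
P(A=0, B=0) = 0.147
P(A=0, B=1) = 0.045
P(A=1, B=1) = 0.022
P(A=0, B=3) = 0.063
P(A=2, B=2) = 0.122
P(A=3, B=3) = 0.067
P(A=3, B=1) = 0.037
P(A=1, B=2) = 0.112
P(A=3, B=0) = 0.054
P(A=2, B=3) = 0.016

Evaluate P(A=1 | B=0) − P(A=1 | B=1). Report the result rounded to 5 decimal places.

P(B=0) = 0.147 + 0.009 + 0.058 + 0.054 = 0.268; P(A=1 | B=0) = 0.009/0.268 = 0.033582.
P(B=1) = 0.045 + 0.022 + 0.097 + 0.037 = 0.201; P(A=1 | B=1) = 0.022/0.201 = 0.109453.
Difference = -0.07587.

-0.07587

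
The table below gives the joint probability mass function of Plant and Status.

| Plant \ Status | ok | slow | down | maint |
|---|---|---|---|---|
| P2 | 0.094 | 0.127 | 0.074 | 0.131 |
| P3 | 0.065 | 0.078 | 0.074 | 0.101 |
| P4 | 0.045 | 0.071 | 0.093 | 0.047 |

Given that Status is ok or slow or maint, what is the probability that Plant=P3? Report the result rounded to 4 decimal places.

0.3215

P(Status=ok) = 0.094 + 0.065 + 0.045 = 0.204.
P(Status=slow) = 0.127 + 0.078 + 0.071 = 0.276.
P(Status=maint) = 0.131 + 0.101 + 0.047 = 0.279.
P(Status ∈ {ok, slow, maint}) = 0.204 + 0.276 + 0.279 = 0.759; P(Plant=P3, Status ∈ {ok, slow, maint}) = 0.065 + 0.078 + 0.101 = 0.244.
P(Plant=P3 | Status ∈ {ok, slow, maint}) = 0.244/0.759 = 0.3215.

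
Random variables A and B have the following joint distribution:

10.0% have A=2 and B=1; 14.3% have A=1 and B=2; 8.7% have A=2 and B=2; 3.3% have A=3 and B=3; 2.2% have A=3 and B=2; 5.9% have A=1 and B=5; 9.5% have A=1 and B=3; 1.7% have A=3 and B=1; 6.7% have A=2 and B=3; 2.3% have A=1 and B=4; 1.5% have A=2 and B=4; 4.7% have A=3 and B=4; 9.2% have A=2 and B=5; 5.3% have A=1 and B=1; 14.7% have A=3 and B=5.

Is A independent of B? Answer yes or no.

P(A=3) = 0.266 and P(B=5) = 0.298, so their product is 0.07927, but P(A=3, B=5) = 0.147. Since these differ, A and B are not independent.

no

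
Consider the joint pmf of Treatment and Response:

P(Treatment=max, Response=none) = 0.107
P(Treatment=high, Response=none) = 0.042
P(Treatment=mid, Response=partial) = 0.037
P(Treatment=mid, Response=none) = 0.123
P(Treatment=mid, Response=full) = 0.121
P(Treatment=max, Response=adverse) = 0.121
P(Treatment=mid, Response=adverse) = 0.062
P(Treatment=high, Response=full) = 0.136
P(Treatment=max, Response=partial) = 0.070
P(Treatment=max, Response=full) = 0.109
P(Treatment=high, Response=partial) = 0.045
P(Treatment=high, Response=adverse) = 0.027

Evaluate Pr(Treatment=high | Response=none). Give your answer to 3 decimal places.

P(Response=none) = 0.123 + 0.042 + 0.107 = 0.272.
P(Treatment=high | Response=none) = 0.042/0.272 = 0.154.

0.154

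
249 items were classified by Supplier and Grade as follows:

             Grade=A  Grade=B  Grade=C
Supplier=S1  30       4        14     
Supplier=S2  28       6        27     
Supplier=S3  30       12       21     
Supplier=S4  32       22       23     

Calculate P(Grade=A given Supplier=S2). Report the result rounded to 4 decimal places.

Total with Supplier=S2: 28 + 6 + 27 = 61.
P(Grade=A | Supplier=S2) = 28/61 = 0.4590.

0.4590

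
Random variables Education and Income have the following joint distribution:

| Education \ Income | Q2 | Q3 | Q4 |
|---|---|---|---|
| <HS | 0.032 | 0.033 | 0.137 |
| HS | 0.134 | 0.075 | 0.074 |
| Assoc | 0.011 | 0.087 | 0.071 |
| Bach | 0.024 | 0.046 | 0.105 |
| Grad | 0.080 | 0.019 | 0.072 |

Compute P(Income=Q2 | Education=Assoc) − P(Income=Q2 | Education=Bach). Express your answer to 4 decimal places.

P(Education=Assoc) = 0.011 + 0.087 + 0.071 = 0.169; P(Income=Q2 | Education=Assoc) = 0.011/0.169 = 0.06509.
P(Education=Bach) = 0.024 + 0.046 + 0.105 = 0.175; P(Income=Q2 | Education=Bach) = 0.024/0.175 = 0.13714.
Difference = -0.0721.

-0.0721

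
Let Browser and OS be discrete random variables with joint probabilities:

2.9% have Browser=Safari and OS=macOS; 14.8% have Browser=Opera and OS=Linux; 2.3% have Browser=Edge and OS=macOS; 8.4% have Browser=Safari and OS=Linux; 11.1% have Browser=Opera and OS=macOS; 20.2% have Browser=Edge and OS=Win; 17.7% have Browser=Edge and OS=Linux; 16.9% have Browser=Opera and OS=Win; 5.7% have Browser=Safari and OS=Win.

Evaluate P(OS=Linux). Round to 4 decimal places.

P(OS=Linux) = 0.084 + 0.177 + 0.148 = 0.409.

0.4090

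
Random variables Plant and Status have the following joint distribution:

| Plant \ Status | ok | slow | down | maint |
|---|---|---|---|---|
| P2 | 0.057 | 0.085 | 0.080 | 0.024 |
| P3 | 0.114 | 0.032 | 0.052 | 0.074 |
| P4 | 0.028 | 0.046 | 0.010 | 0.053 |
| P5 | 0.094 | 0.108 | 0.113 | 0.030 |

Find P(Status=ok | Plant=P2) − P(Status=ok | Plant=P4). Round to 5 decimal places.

0.02733

P(Plant=P2) = 0.057 + 0.085 + 0.080 + 0.024 = 0.246; P(Status=ok | Plant=P2) = 0.057/0.246 = 0.231707.
P(Plant=P4) = 0.028 + 0.046 + 0.010 + 0.053 = 0.137; P(Status=ok | Plant=P4) = 0.028/0.137 = 0.204380.
Difference = 0.02733.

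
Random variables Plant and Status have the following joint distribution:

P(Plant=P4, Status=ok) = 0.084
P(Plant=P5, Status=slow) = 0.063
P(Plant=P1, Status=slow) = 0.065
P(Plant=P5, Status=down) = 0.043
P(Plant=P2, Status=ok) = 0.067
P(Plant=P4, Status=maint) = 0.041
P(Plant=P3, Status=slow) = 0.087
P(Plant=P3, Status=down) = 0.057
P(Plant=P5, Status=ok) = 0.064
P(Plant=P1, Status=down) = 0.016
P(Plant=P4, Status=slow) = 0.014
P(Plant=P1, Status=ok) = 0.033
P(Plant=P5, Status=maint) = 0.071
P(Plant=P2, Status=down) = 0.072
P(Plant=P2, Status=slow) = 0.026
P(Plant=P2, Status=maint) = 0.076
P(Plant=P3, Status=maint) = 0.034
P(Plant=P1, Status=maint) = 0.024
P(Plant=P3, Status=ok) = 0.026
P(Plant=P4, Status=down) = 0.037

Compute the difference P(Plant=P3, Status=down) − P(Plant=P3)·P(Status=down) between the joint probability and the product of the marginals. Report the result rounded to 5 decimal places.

0.01110

P(Plant=P3) = 0.026 + 0.087 + 0.057 + 0.034 = 0.204.
P(Status=down) = 0.016 + 0.072 + 0.057 + 0.037 + 0.043 = 0.225.
P(Plant=P3, Status=down) − P(Plant=P3)P(Status=down) = 0.057 − 0.204×0.225 = 0.01110.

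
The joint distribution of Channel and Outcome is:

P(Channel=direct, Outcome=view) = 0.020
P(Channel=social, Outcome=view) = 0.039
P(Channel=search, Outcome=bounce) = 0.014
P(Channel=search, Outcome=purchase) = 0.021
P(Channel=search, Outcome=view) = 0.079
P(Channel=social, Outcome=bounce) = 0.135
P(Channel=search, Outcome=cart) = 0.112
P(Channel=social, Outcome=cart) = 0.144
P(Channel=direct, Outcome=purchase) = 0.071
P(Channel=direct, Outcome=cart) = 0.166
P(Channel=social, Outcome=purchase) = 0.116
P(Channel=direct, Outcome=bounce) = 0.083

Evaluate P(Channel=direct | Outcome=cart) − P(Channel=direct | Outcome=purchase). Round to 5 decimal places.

0.05202

P(Outcome=cart) = 0.112 + 0.144 + 0.166 = 0.422; P(Channel=direct | Outcome=cart) = 0.166/0.422 = 0.393365.
P(Outcome=purchase) = 0.021 + 0.116 + 0.071 = 0.208; P(Channel=direct | Outcome=purchase) = 0.071/0.208 = 0.341346.
Difference = 0.05202.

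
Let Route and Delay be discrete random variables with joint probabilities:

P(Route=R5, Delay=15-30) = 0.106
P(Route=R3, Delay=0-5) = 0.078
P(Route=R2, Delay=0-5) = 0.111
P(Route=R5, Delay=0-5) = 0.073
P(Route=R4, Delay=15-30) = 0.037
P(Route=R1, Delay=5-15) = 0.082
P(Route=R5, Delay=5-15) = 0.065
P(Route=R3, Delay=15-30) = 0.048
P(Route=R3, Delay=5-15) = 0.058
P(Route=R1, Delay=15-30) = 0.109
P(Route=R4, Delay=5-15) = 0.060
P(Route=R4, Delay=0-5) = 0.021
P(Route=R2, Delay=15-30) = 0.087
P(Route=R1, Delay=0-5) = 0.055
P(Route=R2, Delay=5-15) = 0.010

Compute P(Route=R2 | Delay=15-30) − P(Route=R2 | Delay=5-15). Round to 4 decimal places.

P(Delay=15-30) = 0.109 + 0.087 + 0.048 + 0.037 + 0.106 = 0.387; P(Route=R2 | Delay=15-30) = 0.087/0.387 = 0.22481.
P(Delay=5-15) = 0.082 + 0.010 + 0.058 + 0.060 + 0.065 = 0.275; P(Route=R2 | Delay=5-15) = 0.010/0.275 = 0.03636.
Difference = 0.1884.

0.1884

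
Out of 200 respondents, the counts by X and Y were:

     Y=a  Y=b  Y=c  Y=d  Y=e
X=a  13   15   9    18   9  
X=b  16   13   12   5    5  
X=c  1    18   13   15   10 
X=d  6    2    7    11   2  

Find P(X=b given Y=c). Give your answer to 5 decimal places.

Total with Y=c: 9 + 12 + 13 + 7 = 41.
P(X=b | Y=c) = 12/41 = 0.29268.

0.29268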